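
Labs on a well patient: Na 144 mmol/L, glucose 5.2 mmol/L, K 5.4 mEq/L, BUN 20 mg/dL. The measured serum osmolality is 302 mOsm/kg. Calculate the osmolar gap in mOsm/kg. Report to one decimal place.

Calculated osmolality = 2·Na + glucose + BUN/2.8
= 2·144 + 5.2 + 20/2.8
= 288 + 5.20 + 7.14
= 300.34 mOsm/kg ≈ 300.3 mOsm/kg
Osmolar gap = measured − calculated = 302 − 300.3 = 1.7 mOsm/kg

1.7 mOsm/kg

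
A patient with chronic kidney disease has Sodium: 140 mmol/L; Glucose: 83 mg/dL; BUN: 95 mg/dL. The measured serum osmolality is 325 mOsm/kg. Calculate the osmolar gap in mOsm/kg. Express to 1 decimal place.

6.5 mOsm/kg

Calculated osmolality = 2·Na + glucose/18 + BUN/2.8
= 2·140 + 83/18 + 95/2.8
= 280 + 4.61 + 33.93
= 318.54 mOsm/kg ≈ 318.5 mOsm/kg
Osmolar gap = measured − calculated = 325 − 318.5 = 6.5 mOsm/kg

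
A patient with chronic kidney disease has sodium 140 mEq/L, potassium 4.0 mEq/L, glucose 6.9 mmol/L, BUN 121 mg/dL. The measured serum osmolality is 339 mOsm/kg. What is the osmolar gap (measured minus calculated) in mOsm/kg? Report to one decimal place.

8.9 mOsm/kg

Calculated osmolality = 2·Na + glucose + BUN/2.8
= 2·140 + 6.9 + 121/2.8
= 280 + 6.90 + 43.21
= 330.11 mOsm/kg ≈ 330.1 mOsm/kg
Osmolar gap = measured − calculated = 339 − 330.1 = 8.9 mOsm/kg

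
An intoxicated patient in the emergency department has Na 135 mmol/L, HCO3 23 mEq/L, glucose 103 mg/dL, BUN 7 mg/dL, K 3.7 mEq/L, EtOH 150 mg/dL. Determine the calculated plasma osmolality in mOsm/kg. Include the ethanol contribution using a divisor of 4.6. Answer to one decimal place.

Calculated osmolality = 2·Na + glucose/18 + BUN/2.8 + ethanol/4.6
= 2·135 + 103/18 + 7/2.8 + 150/4.6
= 270 + 5.72 + 2.50 + 32.61
= 310.83 mOsm/kg

310.8 mOsm/kg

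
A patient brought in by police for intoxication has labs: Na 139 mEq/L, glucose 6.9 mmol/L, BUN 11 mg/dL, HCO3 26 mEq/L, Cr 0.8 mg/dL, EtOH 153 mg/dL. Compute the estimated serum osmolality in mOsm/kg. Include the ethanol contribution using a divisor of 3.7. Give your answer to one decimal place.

Calculated osmolality = 2·Na + glucose + BUN/2.8 + ethanol/3.7
= 2·139 + 6.9 + 11/2.8 + 153/3.7
= 278 + 6.90 + 3.93 + 41.35
= 330.18 mOsm/kg

330.2 mOsm/kg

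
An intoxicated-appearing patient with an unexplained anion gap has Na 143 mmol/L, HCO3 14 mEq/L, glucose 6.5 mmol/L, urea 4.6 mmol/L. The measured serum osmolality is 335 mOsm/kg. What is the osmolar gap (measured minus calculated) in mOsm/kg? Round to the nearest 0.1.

37.9 mOsm/kg

Calculated osmolality = 2·Na + glucose + urea
= 2·143 + 6.5 + 4.6
= 286 + 6.50 + 4.60
= 297.1 mOsm/kg ≈ 297.1 mOsm/kg
Osmolar gap = measured − calculated = 335 − 297.1 = 37.9 mOsm/kg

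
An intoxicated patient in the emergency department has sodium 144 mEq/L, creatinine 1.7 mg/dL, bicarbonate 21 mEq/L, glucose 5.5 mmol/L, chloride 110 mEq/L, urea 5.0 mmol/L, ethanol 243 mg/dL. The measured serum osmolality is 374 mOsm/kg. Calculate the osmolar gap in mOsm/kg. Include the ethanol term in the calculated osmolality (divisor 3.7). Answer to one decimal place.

9.8 mOsm/kg

Calculated osmolality = 2·Na + glucose + urea + ethanol/3.7
= 2·144 + 5.5 + 5 + 243/3.7
= 288 + 5.50 + 5 + 65.68
= 364.18 mOsm/kg ≈ 364.2 mOsm/kg
Osmolar gap = measured − calculated = 374 − 364.2 = 9.8 mOsm/kg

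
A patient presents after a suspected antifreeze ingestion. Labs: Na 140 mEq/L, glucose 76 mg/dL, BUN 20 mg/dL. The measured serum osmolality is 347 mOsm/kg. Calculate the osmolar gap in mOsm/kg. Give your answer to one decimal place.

55.6 mOsm/kg

Calculated osmolality = 2·Na + glucose/18 + BUN/2.8
= 2·140 + 76/18 + 20/2.8
= 280 + 4.22 + 7.14
= 291.36 mOsm/kg ≈ 291.4 mOsm/kg
Osmolar gap = measured − calculated = 347 − 291.4 = 55.6 mOsm/kg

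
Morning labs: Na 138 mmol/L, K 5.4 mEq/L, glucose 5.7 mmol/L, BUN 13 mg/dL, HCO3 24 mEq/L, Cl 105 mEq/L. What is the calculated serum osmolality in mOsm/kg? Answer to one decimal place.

Calculated osmolality = 2·Na + glucose + BUN/2.8
= 2·138 + 5.7 + 13/2.8
= 276 + 5.70 + 4.64
= 286.34 mOsm/kg

286.3 mOsm/kg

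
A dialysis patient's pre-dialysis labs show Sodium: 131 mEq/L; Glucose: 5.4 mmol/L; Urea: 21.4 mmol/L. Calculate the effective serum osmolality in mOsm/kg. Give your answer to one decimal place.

267.4 mOsm/kg

Effective osmolality excludes urea (freely permeant across cell membranes):
2·Na + glucose
= 2·131 + 5.4
= 262 + 5.4
= 267.4 mOsm/kg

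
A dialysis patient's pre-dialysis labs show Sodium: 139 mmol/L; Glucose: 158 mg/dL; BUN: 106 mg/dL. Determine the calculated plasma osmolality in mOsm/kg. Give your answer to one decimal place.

324.6 mOsm/kg

Calculated osmolality = 2·Na + glucose/18 + BUN/2.8
= 2·139 + 158/18 + 106/2.8
= 278 + 8.78 + 37.86
= 324.64 mOsm/kg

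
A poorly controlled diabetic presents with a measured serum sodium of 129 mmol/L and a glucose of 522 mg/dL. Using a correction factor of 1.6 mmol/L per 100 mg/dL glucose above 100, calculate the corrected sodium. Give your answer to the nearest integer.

Corrected Na = measured Na + 1.6 · (glucose − 100)/100
= 129 + 1.6 · (522 − 100)/100
= 129 + 6.8
= 135.8 mmol/L

136 mmol/L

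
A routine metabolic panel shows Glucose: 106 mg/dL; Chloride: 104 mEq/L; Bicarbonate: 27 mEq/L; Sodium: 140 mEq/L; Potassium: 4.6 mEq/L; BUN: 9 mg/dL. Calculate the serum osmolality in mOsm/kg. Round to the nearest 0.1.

289.1 mOsm/kg

Calculated osmolality = 2·Na + glucose/18 + BUN/2.8
= 2·140 + 106/18 + 9/2.8
= 280 + 5.89 + 3.21
= 289.1 mOsm/kg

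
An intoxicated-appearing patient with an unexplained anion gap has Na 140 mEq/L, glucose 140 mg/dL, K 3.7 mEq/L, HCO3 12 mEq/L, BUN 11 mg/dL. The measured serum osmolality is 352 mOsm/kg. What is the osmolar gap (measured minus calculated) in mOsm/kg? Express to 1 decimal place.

60.3 mOsm/kg

Calculated osmolality = 2·Na + glucose/18 + BUN/2.8
= 2·140 + 140/18 + 11/2.8
= 280 + 7.78 + 3.93
= 291.71 mOsm/kg ≈ 291.7 mOsm/kg
Osmolar gap = measured − calculated = 352 − 291.7 = 60.3 mOsm/kg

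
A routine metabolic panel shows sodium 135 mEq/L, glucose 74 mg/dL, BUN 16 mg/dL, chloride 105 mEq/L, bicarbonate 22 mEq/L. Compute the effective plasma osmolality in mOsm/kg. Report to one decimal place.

274.1 mOsm/kg

Effective osmolality excludes urea (freely permeant across cell membranes):
2·Na + glucose/18
= 2·135 + 74/18
= 270 + 4.11
= 274.11 mOsm/kg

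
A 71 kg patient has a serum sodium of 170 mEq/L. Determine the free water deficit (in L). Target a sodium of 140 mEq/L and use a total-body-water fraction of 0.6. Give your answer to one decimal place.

TBW = 0.6 · 71 = 42.6 L
Free water deficit = TBW · (Na/140 − 1)
= 42.6 · (170/140 − 1)
= 42.6 · 0.2143
= 9.13 L

9.1 L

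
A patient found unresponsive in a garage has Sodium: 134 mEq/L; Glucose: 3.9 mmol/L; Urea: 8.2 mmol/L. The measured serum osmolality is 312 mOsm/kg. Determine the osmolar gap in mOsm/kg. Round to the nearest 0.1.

Calculated osmolality = 2·Na + glucose + urea
= 2·134 + 3.9 + 8.2
= 268 + 3.90 + 8.20
= 280.1 mOsm/kg ≈ 280.1 mOsm/kg
Osmolar gap = measured − calculated = 312 − 280.1 = 31.9 mOsm/kg

31.9 mOsm/kg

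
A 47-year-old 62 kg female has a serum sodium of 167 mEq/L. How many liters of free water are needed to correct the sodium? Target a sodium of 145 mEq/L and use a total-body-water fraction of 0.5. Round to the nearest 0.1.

4.7 L

TBW = 0.5 · 62 = 31 L
Free water deficit = TBW · (Na/145 − 1)
= 31 · (167/145 − 1)
= 31 · 0.1517
= 4.7 L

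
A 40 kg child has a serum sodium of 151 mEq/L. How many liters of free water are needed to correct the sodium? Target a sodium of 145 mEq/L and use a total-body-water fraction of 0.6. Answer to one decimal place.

TBW = 0.6 · 40 = 24 L
Free water deficit = TBW · (Na/145 − 1)
= 24 · (151/145 − 1)
= 24 · 0.0414
= 0.99 L

1.0 L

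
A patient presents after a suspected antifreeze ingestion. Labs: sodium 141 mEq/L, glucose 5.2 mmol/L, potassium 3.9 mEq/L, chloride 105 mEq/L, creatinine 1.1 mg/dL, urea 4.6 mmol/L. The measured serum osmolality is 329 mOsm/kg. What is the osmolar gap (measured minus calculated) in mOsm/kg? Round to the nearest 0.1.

37.2 mOsm/kg

Calculated osmolality = 2·Na + glucose + urea
= 2·141 + 5.2 + 4.6
= 282 + 5.20 + 4.60
= 291.8 mOsm/kg ≈ 291.8 mOsm/kg
Osmolar gap = measured − calculated = 329 − 291.8 = 37.2 mOsm/kg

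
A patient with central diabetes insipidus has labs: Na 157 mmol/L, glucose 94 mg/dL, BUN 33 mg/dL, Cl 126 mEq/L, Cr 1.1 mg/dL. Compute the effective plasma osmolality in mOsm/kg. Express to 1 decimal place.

Effective osmolality excludes urea (freely permeant across cell membranes):
2·Na + glucose/18
= 2·157 + 94/18
= 314 + 5.22
= 319.22 mOsm/kg

319.2 mOsm/kg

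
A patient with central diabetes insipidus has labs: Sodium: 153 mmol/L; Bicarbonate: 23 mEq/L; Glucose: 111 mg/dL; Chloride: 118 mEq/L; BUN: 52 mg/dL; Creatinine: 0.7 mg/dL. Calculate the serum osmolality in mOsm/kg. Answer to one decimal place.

330.7 mOsm/kg

Calculated osmolality = 2·Na + glucose/18 + BUN/2.8
= 2·153 + 111/18 + 52/2.8
= 306 + 6.17 + 18.57
= 330.74 mOsm/kg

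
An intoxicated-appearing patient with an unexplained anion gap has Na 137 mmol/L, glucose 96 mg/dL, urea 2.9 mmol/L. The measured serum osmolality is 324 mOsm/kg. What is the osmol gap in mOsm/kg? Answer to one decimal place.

41.8 mOsm/kg

Calculated osmolality = 2·Na + glucose/18 + urea
= 2·137 + 96/18 + 2.9
= 274 + 5.33 + 2.90
= 282.23 mOsm/kg ≈ 282.2 mOsm/kg
Osmolar gap = measured − calculated = 324 − 282.2 = 41.8 mOsm/kg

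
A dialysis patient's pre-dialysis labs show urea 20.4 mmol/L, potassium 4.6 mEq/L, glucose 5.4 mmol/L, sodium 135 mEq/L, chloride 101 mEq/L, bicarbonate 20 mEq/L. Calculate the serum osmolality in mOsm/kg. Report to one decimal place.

295.8 mOsm/kg

Calculated osmolality = 2·Na + glucose + urea
= 2·135 + 5.4 + 20.4
= 270 + 5.40 + 20.40
= 295.8 mOsm/kg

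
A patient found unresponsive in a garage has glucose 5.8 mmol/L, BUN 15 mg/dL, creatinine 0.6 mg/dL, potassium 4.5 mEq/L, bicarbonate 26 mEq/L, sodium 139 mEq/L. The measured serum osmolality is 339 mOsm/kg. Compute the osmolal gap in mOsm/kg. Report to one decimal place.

Calculated osmolality = 2·Na + glucose + BUN/2.8
= 2·139 + 5.8 + 15/2.8
= 278 + 5.80 + 5.36
= 289.16 mOsm/kg ≈ 289.2 mOsm/kg
Osmolar gap = measured − calculated = 339 − 289.2 = 49.8 mOsm/kg

49.8 mOsm/kg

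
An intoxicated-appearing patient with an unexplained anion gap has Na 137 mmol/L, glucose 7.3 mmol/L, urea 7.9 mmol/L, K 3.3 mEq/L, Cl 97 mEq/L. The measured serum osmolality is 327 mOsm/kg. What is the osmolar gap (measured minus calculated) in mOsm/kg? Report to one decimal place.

Calculated osmolality = 2·Na + glucose + urea
= 2·137 + 7.3 + 7.9
= 274 + 7.30 + 7.90
= 289.2 mOsm/kg ≈ 289.2 mOsm/kg
Osmolar gap = measured − calculated = 327 − 289.2 = 37.8 mOsm/kg

37.8 mOsm/kg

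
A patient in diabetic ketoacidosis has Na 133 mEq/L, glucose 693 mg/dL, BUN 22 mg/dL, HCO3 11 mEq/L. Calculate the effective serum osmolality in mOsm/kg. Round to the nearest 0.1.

304.5 mOsm/kg

Effective osmolality excludes urea (freely permeant across cell membranes):
2·Na + glucose/18
= 2·133 + 693/18
= 266 + 38.5
= 304.5 mOsm/kg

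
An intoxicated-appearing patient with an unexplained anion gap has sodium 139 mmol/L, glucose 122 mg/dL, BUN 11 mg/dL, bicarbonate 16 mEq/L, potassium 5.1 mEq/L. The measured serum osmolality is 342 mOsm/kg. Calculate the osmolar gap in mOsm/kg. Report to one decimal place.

Calculated osmolality = 2·Na + glucose/18 + BUN/2.8
= 2·139 + 122/18 + 11/2.8
= 278 + 6.78 + 3.93
= 288.71 mOsm/kg ≈ 288.7 mOsm/kg
Osmolar gap = measured − calculated = 342 − 288.7 = 53.3 mOsm/kg

53.3 mOsm/kg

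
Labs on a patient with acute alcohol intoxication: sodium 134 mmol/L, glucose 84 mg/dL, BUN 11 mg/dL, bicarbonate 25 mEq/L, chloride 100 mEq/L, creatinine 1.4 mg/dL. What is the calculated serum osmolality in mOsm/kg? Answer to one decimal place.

Calculated osmolality = 2·Na + glucose/18 + BUN/2.8
= 2·134 + 84/18 + 11/2.8
= 268 + 4.67 + 3.93
= 276.6 mOsm/kg

276.6 mOsm/kg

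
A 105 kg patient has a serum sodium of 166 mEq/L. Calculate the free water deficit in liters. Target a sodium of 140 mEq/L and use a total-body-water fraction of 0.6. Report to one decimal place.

11.7 L

TBW = 0.6 · 105 = 63 L
Free water deficit = TBW · (Na/140 − 1)
= 63 · (166/140 − 1)
= 63 · 0.1857
= 11.7 L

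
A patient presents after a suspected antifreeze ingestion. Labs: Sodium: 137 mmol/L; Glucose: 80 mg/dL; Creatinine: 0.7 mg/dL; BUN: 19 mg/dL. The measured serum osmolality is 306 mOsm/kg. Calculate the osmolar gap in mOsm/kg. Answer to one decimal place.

20.8 mOsm/kg

Calculated osmolality = 2·Na + glucose/18 + BUN/2.8
= 2·137 + 80/18 + 19/2.8
= 274 + 4.44 + 6.79
= 285.23 mOsm/kg ≈ 285.2 mOsm/kg
Osmolar gap = measured − calculated = 306 − 285.2 = 20.8 mOsm/kg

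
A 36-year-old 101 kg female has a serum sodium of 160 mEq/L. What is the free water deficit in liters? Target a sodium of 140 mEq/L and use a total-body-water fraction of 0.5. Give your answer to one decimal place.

7.2 L

TBW = 0.5 · 101 = 50.5 L
Free water deficit = TBW · (Na/140 − 1)
= 50.5 · (160/140 − 1)
= 50.5 · 0.1429
= 7.22 L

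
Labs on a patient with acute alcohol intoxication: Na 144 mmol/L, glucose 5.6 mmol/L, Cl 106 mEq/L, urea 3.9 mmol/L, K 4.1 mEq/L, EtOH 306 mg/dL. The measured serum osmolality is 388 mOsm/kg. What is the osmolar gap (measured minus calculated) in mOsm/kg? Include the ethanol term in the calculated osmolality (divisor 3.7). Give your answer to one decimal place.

7.8 mOsm/kg

Calculated osmolality = 2·Na + glucose + urea + ethanol/3.7
= 2·144 + 5.6 + 3.9 + 306/3.7
= 288 + 5.60 + 3.90 + 82.70
= 380.2 mOsm/kg ≈ 380.2 mOsm/kg
Osmolar gap = measured − calculated = 388 − 380.2 = 7.8 mOsm/kg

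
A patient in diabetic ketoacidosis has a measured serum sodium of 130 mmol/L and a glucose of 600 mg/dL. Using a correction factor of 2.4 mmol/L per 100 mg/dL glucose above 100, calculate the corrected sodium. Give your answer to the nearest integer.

Corrected Na = measured Na + 2.4 · (glucose − 100)/100
= 130 + 2.4 · (600 − 100)/100
= 130 + 12
= 142 mmol/L

142 mmol/L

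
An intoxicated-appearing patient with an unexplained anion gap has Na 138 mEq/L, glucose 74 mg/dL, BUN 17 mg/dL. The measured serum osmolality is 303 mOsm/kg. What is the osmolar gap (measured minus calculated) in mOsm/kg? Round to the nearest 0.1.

Calculated osmolality = 2·Na + glucose/18 + BUN/2.8
= 2·138 + 74/18 + 17/2.8
= 276 + 4.11 + 6.07
= 286.18 mOsm/kg ≈ 286.2 mOsm/kg
Osmolar gap = measured − calculated = 303 − 286.2 = 16.8 mOsm/kg

16.8 mOsm/kg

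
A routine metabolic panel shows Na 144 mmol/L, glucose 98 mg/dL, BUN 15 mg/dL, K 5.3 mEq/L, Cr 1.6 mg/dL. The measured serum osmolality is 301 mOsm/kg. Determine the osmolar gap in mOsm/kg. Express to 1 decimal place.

2.2 mOsm/kg

Calculated osmolality = 2·Na + glucose/18 + BUN/2.8
= 2·144 + 98/18 + 15/2.8
= 288 + 5.44 + 5.36
= 298.8 mOsm/kg ≈ 298.8 mOsm/kg
Osmolar gap = measured − calculated = 301 − 298.8 = 2.2 mOsm/kg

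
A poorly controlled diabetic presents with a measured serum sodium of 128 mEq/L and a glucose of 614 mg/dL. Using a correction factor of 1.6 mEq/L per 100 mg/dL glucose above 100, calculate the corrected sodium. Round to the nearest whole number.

Corrected Na = measured Na + 1.6 · (glucose − 100)/100
= 128 + 1.6 · (614 − 100)/100
= 128 + 8.2
= 136.2 mEq/L

136 mEq/L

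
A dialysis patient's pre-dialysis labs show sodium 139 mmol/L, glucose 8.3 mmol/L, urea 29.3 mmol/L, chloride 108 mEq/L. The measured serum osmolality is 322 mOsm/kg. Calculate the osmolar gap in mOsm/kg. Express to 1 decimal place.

6.4 mOsm/kg

Calculated osmolality = 2·Na + glucose + urea
= 2·139 + 8.3 + 29.3
= 278 + 8.30 + 29.30
= 315.6 mOsm/kg ≈ 315.6 mOsm/kg
Osmolar gap = measured − calculated = 322 − 315.6 = 6.4 mOsm/kg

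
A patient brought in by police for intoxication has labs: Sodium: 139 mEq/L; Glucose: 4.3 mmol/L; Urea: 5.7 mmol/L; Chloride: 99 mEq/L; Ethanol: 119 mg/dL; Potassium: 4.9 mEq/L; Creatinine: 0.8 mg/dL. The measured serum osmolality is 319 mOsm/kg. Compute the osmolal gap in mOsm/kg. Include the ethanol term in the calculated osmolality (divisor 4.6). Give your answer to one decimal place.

Calculated osmolality = 2·Na + glucose + urea + ethanol/4.6
= 2·139 + 4.3 + 5.7 + 119/4.6
= 278 + 4.30 + 5.70 + 25.87
= 313.87 mOsm/kg ≈ 313.9 mOsm/kg
Osmolar gap = measured − calculated = 319 − 313.9 = 5.1 mOsm/kg

5.1 mOsm/kg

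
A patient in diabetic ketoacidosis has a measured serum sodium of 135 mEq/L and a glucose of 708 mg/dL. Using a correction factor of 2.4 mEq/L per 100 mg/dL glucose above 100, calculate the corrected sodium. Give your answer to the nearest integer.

Corrected Na = measured Na + 2.4 · (glucose − 100)/100
= 135 + 2.4 · (708 − 100)/100
= 135 + 14.6
= 149.6 mEq/L

150 mEq/L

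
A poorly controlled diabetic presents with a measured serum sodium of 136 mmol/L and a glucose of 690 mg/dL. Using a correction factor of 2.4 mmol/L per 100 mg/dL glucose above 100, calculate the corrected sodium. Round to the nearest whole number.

150 mmol/L

Corrected Na = measured Na + 2.4 · (glucose − 100)/100
= 136 + 2.4 · (690 − 100)/100
= 136 + 14.2
= 150.2 mmol/L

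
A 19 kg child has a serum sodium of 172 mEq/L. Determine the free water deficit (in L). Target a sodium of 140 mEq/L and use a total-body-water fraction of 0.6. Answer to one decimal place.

2.6 L

TBW = 0.6 · 19 = 11.4 L
Free water deficit = TBW · (Na/140 − 1)
= 11.4 · (172/140 − 1)
= 11.4 · 0.2286
= 2.61 L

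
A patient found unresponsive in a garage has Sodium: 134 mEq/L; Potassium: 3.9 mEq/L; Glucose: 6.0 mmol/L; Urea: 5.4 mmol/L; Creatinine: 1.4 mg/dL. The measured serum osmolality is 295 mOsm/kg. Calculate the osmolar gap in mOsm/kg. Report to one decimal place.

Calculated osmolality = 2·Na + glucose + urea
= 2·134 + 6 + 5.4
= 268 + 6 + 5.40
= 279.4 mOsm/kg ≈ 279.4 mOsm/kg
Osmolar gap = measured − calculated = 295 − 279.4 = 15.6 mOsm/kg

15.6 mOsm/kg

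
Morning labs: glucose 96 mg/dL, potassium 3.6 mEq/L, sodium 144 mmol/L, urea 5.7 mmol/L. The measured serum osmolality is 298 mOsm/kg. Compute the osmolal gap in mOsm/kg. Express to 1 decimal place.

-1.0 mOsm/kg

Calculated osmolality = 2·Na + glucose/18 + urea
= 2·144 + 96/18 + 5.7
= 288 + 5.33 + 5.70
= 299.03 mOsm/kg ≈ 299.0 mOsm/kg
Osmolar gap = measured − calculated = 298 − 299.0 = -1.0 mOsm/kg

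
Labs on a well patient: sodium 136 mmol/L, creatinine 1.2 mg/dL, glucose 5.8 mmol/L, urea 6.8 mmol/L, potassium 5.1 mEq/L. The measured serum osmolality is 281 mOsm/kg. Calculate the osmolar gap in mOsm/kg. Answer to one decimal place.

-3.6 mOsm/kg

Calculated osmolality = 2·Na + glucose + urea
= 2·136 + 5.8 + 6.8
= 272 + 5.80 + 6.80
= 284.6 mOsm/kg ≈ 284.6 mOsm/kg
Osmolar gap = measured − calculated = 281 − 284.6 = -3.6 mOsm/kg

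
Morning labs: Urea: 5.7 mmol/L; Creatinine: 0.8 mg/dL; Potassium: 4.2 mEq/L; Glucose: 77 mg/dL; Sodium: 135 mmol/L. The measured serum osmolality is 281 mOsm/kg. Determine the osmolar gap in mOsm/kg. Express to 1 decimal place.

1.0 mOsm/kg

Calculated osmolality = 2·Na + glucose/18 + urea
= 2·135 + 77/18 + 5.7
= 270 + 4.28 + 5.70
= 279.98 mOsm/kg ≈ 280.0 mOsm/kg
Osmolar gap = measured − calculated = 281 − 280.0 = 1.0 mOsm/kg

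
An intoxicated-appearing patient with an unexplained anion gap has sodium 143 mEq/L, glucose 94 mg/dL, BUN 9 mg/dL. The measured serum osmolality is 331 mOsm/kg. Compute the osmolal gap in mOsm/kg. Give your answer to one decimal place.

36.6 mOsm/kg

Calculated osmolality = 2·Na + glucose/18 + BUN/2.8
= 2·143 + 94/18 + 9/2.8
= 286 + 5.22 + 3.21
= 294.43 mOsm/kg ≈ 294.4 mOsm/kg
Osmolar gap = measured − calculated = 331 − 294.4 = 36.6 mOsm/kg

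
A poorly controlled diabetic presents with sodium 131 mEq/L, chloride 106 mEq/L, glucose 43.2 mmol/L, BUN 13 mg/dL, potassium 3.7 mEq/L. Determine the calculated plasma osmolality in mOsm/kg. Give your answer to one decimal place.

Calculated osmolality = 2·Na + glucose + BUN/2.8
= 2·131 + 43.2 + 13/2.8
= 262 + 43.20 + 4.64
= 309.84 mOsm/kg

309.8 mOsm/kg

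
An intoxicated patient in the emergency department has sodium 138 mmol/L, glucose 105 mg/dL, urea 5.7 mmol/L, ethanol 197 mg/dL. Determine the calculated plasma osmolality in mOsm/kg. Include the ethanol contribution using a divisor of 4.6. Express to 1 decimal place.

330.4 mOsm/kg

Calculated osmolality = 2·Na + glucose/18 + urea + ethanol/4.6
= 2·138 + 105/18 + 5.7 + 197/4.6
= 276 + 5.83 + 5.70 + 42.83
= 330.36 mOsm/kg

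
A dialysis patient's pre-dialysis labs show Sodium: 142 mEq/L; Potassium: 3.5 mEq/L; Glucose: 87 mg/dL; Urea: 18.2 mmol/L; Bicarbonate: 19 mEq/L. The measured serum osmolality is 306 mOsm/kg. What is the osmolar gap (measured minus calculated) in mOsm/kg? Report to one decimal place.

-1.0 mOsm/kg

Calculated osmolality = 2·Na + glucose/18 + urea
= 2·142 + 87/18 + 18.2
= 284 + 4.83 + 18.20
= 307.03 mOsm/kg ≈ 307.0 mOsm/kg
Osmolar gap = measured − calculated = 306 − 307.0 = -1.0 mOsm/kg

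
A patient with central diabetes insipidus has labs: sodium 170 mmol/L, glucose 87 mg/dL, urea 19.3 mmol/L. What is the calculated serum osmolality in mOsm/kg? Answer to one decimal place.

364.1 mOsm/kg

Calculated osmolality = 2·Na + glucose/18 + urea
= 2·170 + 87/18 + 19.3
= 340 + 4.83 + 19.30
= 364.13 mOsm/kg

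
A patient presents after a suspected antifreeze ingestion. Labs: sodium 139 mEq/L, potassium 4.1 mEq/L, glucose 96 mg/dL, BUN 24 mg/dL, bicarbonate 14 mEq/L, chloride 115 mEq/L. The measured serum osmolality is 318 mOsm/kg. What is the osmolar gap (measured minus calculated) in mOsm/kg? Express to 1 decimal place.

Calculated osmolality = 2·Na + glucose/18 + BUN/2.8
= 2·139 + 96/18 + 24/2.8
= 278 + 5.33 + 8.57
= 291.9 mOsm/kg ≈ 291.9 mOsm/kg
Osmolar gap = measured − calculated = 318 − 291.9 = 26.1 mOsm/kg

26.1 mOsm/kg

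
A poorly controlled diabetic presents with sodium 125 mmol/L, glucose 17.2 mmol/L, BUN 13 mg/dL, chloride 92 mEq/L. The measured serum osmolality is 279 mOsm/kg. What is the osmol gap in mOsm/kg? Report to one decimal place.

7.2 mOsm/kg

Calculated osmolality = 2·Na + glucose + BUN/2.8
= 2·125 + 17.2 + 13/2.8
= 250 + 17.20 + 4.64
= 271.84 mOsm/kg ≈ 271.8 mOsm/kg
Osmolar gap = measured − calculated = 279 − 271.8 = 7.2 mOsm/kg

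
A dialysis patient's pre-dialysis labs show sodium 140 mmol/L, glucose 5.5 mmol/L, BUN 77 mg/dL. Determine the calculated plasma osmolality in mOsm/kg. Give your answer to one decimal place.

313.0 mOsm/kg

Calculated osmolality = 2·Na + glucose + BUN/2.8
= 2·140 + 5.5 + 77/2.8
= 280 + 5.50 + 27.50
= 313 mOsm/kg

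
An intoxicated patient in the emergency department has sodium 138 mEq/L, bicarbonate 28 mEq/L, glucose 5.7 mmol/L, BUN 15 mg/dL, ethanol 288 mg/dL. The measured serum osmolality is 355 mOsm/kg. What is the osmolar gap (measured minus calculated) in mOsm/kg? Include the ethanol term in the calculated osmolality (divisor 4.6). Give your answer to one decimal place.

Calculated osmolality = 2·Na + glucose + BUN/2.8 + ethanol/4.6
= 2·138 + 5.7 + 15/2.8 + 288/4.6
= 276 + 5.70 + 5.36 + 62.61
= 349.67 mOsm/kg ≈ 349.7 mOsm/kg
Osmolar gap = measured − calculated = 355 − 349.7 = 5.3 mOsm/kg

5.3 mOsm/kg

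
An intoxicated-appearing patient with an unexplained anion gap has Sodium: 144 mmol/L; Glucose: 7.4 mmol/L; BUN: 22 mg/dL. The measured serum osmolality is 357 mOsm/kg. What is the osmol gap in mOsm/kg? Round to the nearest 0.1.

53.7 mOsm/kg

Calculated osmolality = 2·Na + glucose + BUN/2.8
= 2·144 + 7.4 + 22/2.8
= 288 + 7.40 + 7.86
= 303.26 mOsm/kg ≈ 303.3 mOsm/kg
Osmolar gap = measured − calculated = 357 − 303.3 = 53.7 mOsm/kg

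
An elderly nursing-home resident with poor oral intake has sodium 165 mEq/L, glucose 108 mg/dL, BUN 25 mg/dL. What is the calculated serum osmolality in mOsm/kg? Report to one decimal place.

Calculated osmolality = 2·Na + glucose/18 + BUN/2.8
= 2·165 + 108/18 + 25/2.8
= 330 + 6 + 8.93
= 344.93 mOsm/kg

344.9 mOsm/kg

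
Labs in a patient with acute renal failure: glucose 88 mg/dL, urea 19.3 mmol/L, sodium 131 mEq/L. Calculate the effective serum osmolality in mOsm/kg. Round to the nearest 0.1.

266.9 mOsm/kg

Effective osmolality excludes urea (freely permeant across cell membranes):
2·Na + glucose/18
= 2·131 + 88/18
= 262 + 4.89
= 266.89 mOsm/kg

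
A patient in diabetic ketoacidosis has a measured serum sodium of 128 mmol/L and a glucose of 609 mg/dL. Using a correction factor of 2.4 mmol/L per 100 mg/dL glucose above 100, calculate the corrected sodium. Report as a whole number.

Corrected Na = measured Na + 2.4 · (glucose − 100)/100
= 128 + 2.4 · (609 − 100)/100
= 128 + 12.2
= 140.2 mmol/L

140 mmol/L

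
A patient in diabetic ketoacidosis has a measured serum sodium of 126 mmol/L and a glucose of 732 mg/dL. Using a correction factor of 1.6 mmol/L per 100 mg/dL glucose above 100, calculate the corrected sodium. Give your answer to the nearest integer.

136 mmol/L

Corrected Na = measured Na + 1.6 · (glucose − 100)/100
= 126 + 1.6 · (732 − 100)/100
= 126 + 10.1
= 136.1 mmol/L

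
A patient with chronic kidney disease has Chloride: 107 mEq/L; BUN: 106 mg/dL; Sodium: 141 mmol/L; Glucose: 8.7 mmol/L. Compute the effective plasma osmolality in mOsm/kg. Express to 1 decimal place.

Effective osmolality excludes urea (freely permeant across cell membranes):
2·Na + glucose
= 2·141 + 8.7
= 282 + 8.7
= 290.7 mOsm/kg

290.7 mOsm/kg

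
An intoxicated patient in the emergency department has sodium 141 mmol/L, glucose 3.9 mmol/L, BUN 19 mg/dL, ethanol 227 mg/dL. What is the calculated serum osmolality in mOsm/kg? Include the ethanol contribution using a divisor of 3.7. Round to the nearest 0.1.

354.0 mOsm/kg

Calculated osmolality = 2·Na + glucose + BUN/2.8 + ethanol/3.7
= 2·141 + 3.9 + 19/2.8 + 227/3.7
= 282 + 3.90 + 6.79 + 61.35
= 354.04 mOsm/kg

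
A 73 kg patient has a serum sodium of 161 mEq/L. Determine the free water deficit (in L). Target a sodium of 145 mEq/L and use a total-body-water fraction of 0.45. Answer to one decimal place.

TBW = 0.45 · 73 = 32.85 L
Free water deficit = TBW · (Na/145 − 1)
= 32.85 · (161/145 − 1)
= 32.85 · 0.1103
= 3.62 L

3.6 L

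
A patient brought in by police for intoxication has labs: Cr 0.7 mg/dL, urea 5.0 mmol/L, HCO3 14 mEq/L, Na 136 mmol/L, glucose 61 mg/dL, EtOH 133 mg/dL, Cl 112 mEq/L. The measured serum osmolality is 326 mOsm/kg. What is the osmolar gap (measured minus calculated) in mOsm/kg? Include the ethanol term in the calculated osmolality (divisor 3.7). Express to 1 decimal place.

9.7 mOsm/kg

Calculated osmolality = 2·Na + glucose/18 + urea + ethanol/3.7
= 2·136 + 61/18 + 5 + 133/3.7
= 272 + 3.39 + 5 + 35.95
= 316.34 mOsm/kg ≈ 316.3 mOsm/kg
Osmolar gap = measured − calculated = 326 − 316.3 = 9.7 mOsm/kg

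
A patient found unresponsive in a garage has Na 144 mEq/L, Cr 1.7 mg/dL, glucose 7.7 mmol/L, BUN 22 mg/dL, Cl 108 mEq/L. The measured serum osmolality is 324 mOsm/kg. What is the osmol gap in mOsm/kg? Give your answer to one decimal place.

20.4 mOsm/kg

Calculated osmolality = 2·Na + glucose + BUN/2.8
= 2·144 + 7.7 + 22/2.8
= 288 + 7.70 + 7.86
= 303.56 mOsm/kg ≈ 303.6 mOsm/kg
Osmolar gap = measured − calculated = 324 − 303.6 = 20.4 mOsm/kg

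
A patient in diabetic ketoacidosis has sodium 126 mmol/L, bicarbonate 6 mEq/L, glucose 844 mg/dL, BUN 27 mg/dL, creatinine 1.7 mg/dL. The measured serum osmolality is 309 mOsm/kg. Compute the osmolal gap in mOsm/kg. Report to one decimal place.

0.5 mOsm/kg

Calculated osmolality = 2·Na + glucose/18 + BUN/2.8
= 2·126 + 844/18 + 27/2.8
= 252 + 46.89 + 9.64
= 308.53 mOsm/kg ≈ 308.5 mOsm/kg
Osmolar gap = measured − calculated = 309 − 308.5 = 0.5 mOsm/kg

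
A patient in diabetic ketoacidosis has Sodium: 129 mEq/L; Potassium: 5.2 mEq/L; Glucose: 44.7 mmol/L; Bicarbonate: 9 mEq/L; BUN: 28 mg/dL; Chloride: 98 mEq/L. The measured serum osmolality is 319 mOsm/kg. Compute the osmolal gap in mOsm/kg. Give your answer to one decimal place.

6.3 mOsm/kg

Calculated osmolality = 2·Na + glucose + BUN/2.8
= 2·129 + 44.7 + 28/2.8
= 258 + 44.70 + 10
= 312.7 mOsm/kg ≈ 312.7 mOsm/kg
Osmolar gap = measured − calculated = 319 − 312.7 = 6.3 mOsm/kg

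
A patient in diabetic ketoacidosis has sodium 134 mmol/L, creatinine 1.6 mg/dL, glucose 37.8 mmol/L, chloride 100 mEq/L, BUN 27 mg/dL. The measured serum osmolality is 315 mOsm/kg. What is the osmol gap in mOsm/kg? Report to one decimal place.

Calculated osmolality = 2·Na + glucose + BUN/2.8
= 2·134 + 37.8 + 27/2.8
= 268 + 37.80 + 9.64
= 315.44 mOsm/kg ≈ 315.4 mOsm/kg
Osmolar gap = measured − calculated = 315 − 315.4 = -0.4 mOsm/kg

-0.4 mOsm/kg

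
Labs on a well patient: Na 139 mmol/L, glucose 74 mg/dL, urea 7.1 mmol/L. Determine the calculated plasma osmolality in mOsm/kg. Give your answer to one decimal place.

Calculated osmolality = 2·Na + glucose/18 + urea
= 2·139 + 74/18 + 7.1
= 278 + 4.11 + 7.10
= 289.21 mOsm/kg

289.2 mOsm/kg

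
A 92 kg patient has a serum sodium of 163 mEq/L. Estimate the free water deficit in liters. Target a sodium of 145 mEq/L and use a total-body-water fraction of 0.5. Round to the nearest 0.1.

5.7 L

TBW = 0.5 · 92 = 46 L
Free water deficit = TBW · (Na/145 − 1)
= 46 · (163/145 − 1)
= 46 · 0.1241
= 5.71 L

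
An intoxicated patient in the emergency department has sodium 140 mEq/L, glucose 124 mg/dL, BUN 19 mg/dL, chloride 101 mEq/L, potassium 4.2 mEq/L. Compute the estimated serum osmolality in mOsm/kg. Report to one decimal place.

Calculated osmolality = 2·Na + glucose/18 + BUN/2.8
= 2·140 + 124/18 + 19/2.8
= 280 + 6.89 + 6.79
= 293.68 mOsm/kg

293.7 mOsm/kg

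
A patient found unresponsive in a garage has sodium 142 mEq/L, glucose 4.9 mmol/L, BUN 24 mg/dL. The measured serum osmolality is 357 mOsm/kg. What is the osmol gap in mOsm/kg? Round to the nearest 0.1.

Calculated osmolality = 2·Na + glucose + BUN/2.8
= 2·142 + 4.9 + 24/2.8
= 284 + 4.90 + 8.57
= 297.47 mOsm/kg ≈ 297.5 mOsm/kg
Osmolar gap = measured − calculated = 357 − 297.5 = 59.5 mOsm/kg

59.5 mOsm/kg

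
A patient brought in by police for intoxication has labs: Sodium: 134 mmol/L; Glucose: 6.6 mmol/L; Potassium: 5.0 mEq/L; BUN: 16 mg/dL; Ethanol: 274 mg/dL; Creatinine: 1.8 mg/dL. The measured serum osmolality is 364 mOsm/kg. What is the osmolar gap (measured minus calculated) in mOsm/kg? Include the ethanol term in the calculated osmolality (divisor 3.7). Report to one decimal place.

9.6 mOsm/kg

Calculated osmolality = 2·Na + glucose + BUN/2.8 + ethanol/3.7
= 2·134 + 6.6 + 16/2.8 + 274/3.7
= 268 + 6.60 + 5.71 + 74.05
= 354.36 mOsm/kg ≈ 354.4 mOsm/kg
Osmolar gap = measured − calculated = 364 − 354.4 = 9.6 mOsm/kg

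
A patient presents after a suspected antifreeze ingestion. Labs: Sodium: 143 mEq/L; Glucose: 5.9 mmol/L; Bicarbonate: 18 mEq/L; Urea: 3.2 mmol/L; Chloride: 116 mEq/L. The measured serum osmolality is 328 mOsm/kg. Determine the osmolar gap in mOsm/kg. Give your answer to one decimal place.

32.9 mOsm/kg

Calculated osmolality = 2·Na + glucose + urea
= 2·143 + 5.9 + 3.2
= 286 + 5.90 + 3.20
= 295.1 mOsm/kg ≈ 295.1 mOsm/kg
Osmolar gap = measured − calculated = 328 − 295.1 = 32.9 mOsm/kg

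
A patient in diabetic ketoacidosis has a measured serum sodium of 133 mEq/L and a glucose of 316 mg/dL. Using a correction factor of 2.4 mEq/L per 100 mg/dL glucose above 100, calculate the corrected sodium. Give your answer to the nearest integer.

Corrected Na = measured Na + 2.4 · (glucose − 100)/100
= 133 + 2.4 · (316 − 100)/100
= 133 + 5.2
= 138.2 mEq/L

138 mEq/L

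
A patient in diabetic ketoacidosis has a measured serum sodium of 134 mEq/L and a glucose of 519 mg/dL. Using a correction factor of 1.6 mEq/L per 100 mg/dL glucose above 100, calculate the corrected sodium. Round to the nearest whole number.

Corrected Na = measured Na + 1.6 · (glucose − 100)/100
= 134 + 1.6 · (519 − 100)/100
= 134 + 6.7
= 140.7 mEq/L

141 mEq/L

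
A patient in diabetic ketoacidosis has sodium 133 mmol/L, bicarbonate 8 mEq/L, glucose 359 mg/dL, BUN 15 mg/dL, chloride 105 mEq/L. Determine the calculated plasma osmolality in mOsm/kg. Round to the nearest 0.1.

291.3 mOsm/kg

Calculated osmolality = 2·Na + glucose/18 + BUN/2.8
= 2·133 + 359/18 + 15/2.8
= 266 + 19.94 + 5.36
= 291.3 mOsm/kg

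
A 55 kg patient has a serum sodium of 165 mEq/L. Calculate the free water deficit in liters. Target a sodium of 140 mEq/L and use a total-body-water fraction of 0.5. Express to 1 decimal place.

4.9 L

TBW = 0.5 · 55 = 27.5 L
Free water deficit = TBW · (Na/140 − 1)
= 27.5 · (165/140 − 1)
= 27.5 · 0.1786
= 4.91 L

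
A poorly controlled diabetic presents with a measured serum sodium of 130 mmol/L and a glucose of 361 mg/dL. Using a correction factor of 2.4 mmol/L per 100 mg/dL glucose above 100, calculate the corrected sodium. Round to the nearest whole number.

Corrected Na = measured Na + 2.4 · (glucose − 100)/100
= 130 + 2.4 · (361 − 100)/100
= 130 + 6.3
= 136.3 mmol/L

136 mmol/L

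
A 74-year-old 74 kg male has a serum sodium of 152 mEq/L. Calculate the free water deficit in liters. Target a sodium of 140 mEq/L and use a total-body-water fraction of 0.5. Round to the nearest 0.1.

TBW = 0.5 · 74 = 37 L
Free water deficit = TBW · (Na/140 − 1)
= 37 · (152/140 − 1)
= 37 · 0.0857
= 3.17 L

3.2 L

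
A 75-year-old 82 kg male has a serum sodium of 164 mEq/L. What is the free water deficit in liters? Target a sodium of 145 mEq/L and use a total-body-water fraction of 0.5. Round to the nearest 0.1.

5.4 L

TBW = 0.5 · 82 = 41 L
Free water deficit = TBW · (Na/145 − 1)
= 41 · (164/145 − 1)
= 41 · 0.131
= 5.37 L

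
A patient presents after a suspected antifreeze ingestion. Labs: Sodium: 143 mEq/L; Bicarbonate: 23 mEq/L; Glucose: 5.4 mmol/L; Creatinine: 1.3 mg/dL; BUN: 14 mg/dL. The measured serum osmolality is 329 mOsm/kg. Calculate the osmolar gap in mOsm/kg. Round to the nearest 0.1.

Calculated osmolality = 2·Na + glucose + BUN/2.8
= 2·143 + 5.4 + 14/2.8
= 286 + 5.40 + 5
= 296.4 mOsm/kg ≈ 296.4 mOsm/kg
Osmolar gap = measured − calculated = 329 − 296.4 = 32.6 mOsm/kg

32.6 mOsm/kg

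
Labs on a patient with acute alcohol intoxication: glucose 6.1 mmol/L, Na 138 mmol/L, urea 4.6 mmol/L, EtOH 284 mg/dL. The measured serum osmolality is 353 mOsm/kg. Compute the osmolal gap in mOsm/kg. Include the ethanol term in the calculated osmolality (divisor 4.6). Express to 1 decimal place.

Calculated osmolality = 2·Na + glucose + urea + ethanol/4.6
= 2·138 + 6.1 + 4.6 + 284/4.6
= 276 + 6.10 + 4.60 + 61.74
= 348.44 mOsm/kg ≈ 348.4 mOsm/kg
Osmolar gap = measured − calculated = 353 − 348.4 = 4.6 mOsm/kg

4.6 mOsm/kg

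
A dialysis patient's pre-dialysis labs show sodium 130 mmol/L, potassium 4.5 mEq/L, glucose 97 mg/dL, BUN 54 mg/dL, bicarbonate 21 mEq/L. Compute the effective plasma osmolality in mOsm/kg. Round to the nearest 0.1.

Effective osmolality excludes urea (freely permeant across cell membranes):
2·Na + glucose/18
= 2·130 + 97/18
= 260 + 5.39
= 265.39 mOsm/kg

265.4 mOsm/kg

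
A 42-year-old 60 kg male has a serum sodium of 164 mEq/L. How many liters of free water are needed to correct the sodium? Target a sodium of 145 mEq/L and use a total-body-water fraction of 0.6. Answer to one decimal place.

TBW = 0.6 · 60 = 36 L
Free water deficit = TBW · (Na/145 − 1)
= 36 · (164/145 − 1)
= 36 · 0.131
= 4.72 L

4.7 L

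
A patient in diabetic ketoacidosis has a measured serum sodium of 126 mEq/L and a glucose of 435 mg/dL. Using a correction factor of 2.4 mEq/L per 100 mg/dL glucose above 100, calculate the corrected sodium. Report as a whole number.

134 mEq/L

Corrected Na = measured Na + 2.4 · (glucose − 100)/100
= 126 + 2.4 · (435 − 100)/100
= 126 + 8
= 134 mEq/L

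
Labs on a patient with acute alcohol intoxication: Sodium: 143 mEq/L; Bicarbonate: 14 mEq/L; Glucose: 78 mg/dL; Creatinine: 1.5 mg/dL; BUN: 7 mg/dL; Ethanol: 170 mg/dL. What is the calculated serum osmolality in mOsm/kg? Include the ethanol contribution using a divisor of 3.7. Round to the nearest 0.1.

338.8 mOsm/kg

Calculated osmolality = 2·Na + glucose/18 + BUN/2.8 + ethanol/3.7
= 2·143 + 78/18 + 7/2.8 + 170/3.7
= 286 + 4.33 + 2.50 + 45.95
= 338.78 mOsm/kg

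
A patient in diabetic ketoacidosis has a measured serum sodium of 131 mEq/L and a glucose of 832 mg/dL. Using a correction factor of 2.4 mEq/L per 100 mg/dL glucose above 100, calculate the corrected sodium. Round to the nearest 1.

Corrected Na = measured Na + 2.4 · (glucose − 100)/100
= 131 + 2.4 · (832 − 100)/100
= 131 + 17.6
= 148.6 mEq/L

149 mEq/L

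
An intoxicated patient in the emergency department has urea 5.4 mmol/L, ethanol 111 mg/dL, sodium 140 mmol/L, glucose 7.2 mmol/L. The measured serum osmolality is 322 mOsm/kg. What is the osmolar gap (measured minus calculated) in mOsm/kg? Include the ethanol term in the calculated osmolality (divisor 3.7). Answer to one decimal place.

-0.6 mOsm/kg

Calculated osmolality = 2·Na + glucose + urea + ethanol/3.7
= 2·140 + 7.2 + 5.4 + 111/3.7
= 280 + 7.20 + 5.40 + 30
= 322.6 mOsm/kg ≈ 322.6 mOsm/kg
Osmolar gap = measured − calculated = 322 − 322.6 = -0.6 mOsm/kg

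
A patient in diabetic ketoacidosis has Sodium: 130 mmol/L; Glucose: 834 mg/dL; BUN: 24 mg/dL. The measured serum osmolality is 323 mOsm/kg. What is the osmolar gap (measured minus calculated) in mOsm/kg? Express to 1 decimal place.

Calculated osmolality = 2·Na + glucose/18 + BUN/2.8
= 2·130 + 834/18 + 24/2.8
= 260 + 46.33 + 8.57
= 314.9 mOsm/kg ≈ 314.9 mOsm/kg
Osmolar gap = measured − calculated = 323 − 314.9 = 8.1 mOsm/kg

8.1 mOsm/kg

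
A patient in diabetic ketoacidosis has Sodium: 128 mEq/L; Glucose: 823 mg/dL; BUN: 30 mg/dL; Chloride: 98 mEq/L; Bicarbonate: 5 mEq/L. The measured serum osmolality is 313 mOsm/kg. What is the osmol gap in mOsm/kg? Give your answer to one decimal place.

0.6 mOsm/kg

Calculated osmolality = 2·Na + glucose/18 + BUN/2.8
= 2·128 + 823/18 + 30/2.8
= 256 + 45.72 + 10.71
= 312.43 mOsm/kg ≈ 312.4 mOsm/kg
Osmolar gap = measured − calculated = 313 − 312.4 = 0.6 mOsm/kg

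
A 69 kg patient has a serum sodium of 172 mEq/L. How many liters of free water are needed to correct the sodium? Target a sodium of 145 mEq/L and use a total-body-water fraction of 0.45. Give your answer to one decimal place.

TBW = 0.45 · 69 = 31.05 L
Free water deficit = TBW · (Na/145 − 1)
= 31.05 · (172/145 − 1)
= 31.05 · 0.1862
= 5.78 L

5.8 L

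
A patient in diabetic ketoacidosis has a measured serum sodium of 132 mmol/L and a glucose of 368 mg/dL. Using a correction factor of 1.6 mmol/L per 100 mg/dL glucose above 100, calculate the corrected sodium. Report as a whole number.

136 mmol/L

Corrected Na = measured Na + 1.6 · (glucose − 100)/100
= 132 + 1.6 · (368 − 100)/100
= 132 + 4.3
= 136.3 mmol/L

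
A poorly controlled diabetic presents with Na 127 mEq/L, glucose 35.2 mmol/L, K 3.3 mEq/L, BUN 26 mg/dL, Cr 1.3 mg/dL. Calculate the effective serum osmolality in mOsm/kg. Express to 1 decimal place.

289.2 mOsm/kg

Effective osmolality excludes urea (freely permeant across cell membranes):
2·Na + glucose
= 2·127 + 35.2
= 254 + 35.2
= 289.2 mOsm/kg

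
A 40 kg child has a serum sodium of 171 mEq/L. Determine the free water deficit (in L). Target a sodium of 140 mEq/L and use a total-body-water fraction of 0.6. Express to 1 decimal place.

5.3 L

TBW = 0.6 · 40 = 24 L
Free water deficit = TBW · (Na/140 − 1)
= 24 · (171/140 − 1)
= 24 · 0.2214
= 5.31 L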